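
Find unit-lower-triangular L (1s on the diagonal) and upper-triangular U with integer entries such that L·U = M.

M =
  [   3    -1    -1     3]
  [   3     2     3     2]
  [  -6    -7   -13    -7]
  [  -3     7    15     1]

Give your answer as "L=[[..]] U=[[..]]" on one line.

L=[[1,0,0,0],[1,1,0,0],[-2,-3,1,0],[-1,2,-2,1]] U=[[3,-1,-1,3],[0,3,4,-1],[0,0,-3,-4],[0,0,0,-2]]

  R1 -= 1·R0 → [0,3,4,-1]
  R2 -= -2·R0 → [0,-9,-15,-1]
  R3 -= -1·R0 → [0,6,14,4]
  R2 -= -3·R1 → [0,0,-3,-4]
  R3 -= 2·R1 → [0,0,6,6]
  R3 -= -2·R2 → [0,0,0,-2]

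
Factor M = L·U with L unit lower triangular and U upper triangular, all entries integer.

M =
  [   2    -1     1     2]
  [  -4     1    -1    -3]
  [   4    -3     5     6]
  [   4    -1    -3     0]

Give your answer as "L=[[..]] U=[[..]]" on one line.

L=[[1,0,0,0],[-2,1,0,0],[2,1,1,0],[2,-1,-2,1]] U=[[2,-1,1,2],[0,-1,1,1],[0,0,2,1],[0,0,0,-1]]

  r1 -= -2·r0 → [0,-1,1,1]
  r2 -= 2·r0 → [0,-1,3,2]
  r3 -= 2·r0 → [0,1,-5,-4]
  r2 -= 1·r1 → [0,0,2,1]
  r3 -= -1·r1 → [0,0,-4,-3]
  r3 -= -2·r2 → [0,0,0,-1]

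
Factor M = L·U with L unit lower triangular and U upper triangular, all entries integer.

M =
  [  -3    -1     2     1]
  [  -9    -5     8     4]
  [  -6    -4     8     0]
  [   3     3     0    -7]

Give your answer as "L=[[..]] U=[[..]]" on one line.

  row1 -= 3·row0 → [0,-2,2,1]
  row2 -= 2·row0 → [0,-2,4,-2]
  row3 -= -1·row0 → [0,2,2,-6]
  row2 -= 1·row1 → [0,0,2,-3]
  row3 -= -1·row1 → [0,0,4,-5]
  row3 -= 2·row2 → [0,0,0,1]

L=[[1,0,0,0],[3,1,0,0],[2,1,1,0],[-1,-1,2,1]] U=[[-3,-1,2,1],[0,-2,2,1],[0,0,2,-3],[0,0,0,1]]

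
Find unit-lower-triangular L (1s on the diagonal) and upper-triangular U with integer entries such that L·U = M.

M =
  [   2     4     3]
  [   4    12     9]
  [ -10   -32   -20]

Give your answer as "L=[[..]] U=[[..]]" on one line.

  R1 -= 2·R0 → [0,4,3]
  R2 -= -5·R0 → [0,-12,-5]
  R2 -= -3·R1 → [0,0,4]

L=[[1,0,0],[2,1,0],[-5,-3,1]] U=[[2,4,3],[0,4,3],[0,0,4]]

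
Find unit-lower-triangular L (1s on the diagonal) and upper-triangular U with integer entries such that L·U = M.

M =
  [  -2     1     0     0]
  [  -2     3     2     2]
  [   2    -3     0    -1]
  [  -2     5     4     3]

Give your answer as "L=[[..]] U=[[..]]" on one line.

L=[[1,0,0,0],[1,1,0,0],[-1,-1,1,0],[1,2,0,1]] U=[[-2,1,0,0],[0,2,2,2],[0,0,2,1],[0,0,0,-1]]

  r1 -= 1·r0 → [0,2,2,2]
  r2 -= -1·r0 → [0,-2,0,-1]
  r3 -= 1·r0 → [0,4,4,3]
  r2 -= -1·r1 → [0,0,2,1]
  r3 -= 2·r1 → [0,0,0,-1]
  r3 -= 0·r2 → [0,0,0,-1]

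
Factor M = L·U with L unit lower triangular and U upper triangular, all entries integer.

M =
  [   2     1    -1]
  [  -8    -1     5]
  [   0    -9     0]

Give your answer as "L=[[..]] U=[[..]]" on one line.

  row1 -= -4·row0 → [0,3,1]
  row2 -= 0·row0 → [0,-9,0]
  row2 -= -3·row1 → [0,0,3]

L=[[1,0,0],[-4,1,0],[0,-3,1]] U=[[2,1,-1],[0,3,1],[0,0,3]]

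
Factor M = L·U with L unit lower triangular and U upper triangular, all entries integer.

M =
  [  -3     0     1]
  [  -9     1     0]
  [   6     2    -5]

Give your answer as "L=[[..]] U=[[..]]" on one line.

  R1 -= 3·R0 → [0,1,-3]
  R2 -= -2·R0 → [0,2,-3]
  R2 -= 2·R1 → [0,0,3]

L=[[1,0,0],[3,1,0],[-2,2,1]] U=[[-3,0,1],[0,1,-3],[0,0,3]]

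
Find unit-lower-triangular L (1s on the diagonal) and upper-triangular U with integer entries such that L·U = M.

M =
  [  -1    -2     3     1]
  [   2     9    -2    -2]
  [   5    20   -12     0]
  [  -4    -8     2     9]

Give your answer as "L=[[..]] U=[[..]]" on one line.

  r1 -= -2·r0 → [0,5,4,0]
  r2 -= -5·r0 → [0,10,3,5]
  r3 -= 4·r0 → [0,0,-10,5]
  r2 -= 2·r1 → [0,0,-5,5]
  r3 -= 0·r1 → [0,0,-10,5]
  r3 -= 2·r2 → [0,0,0,-5]

L=[[1,0,0,0],[-2,1,0,0],[-5,2,1,0],[4,0,2,1]] U=[[-1,-2,3,1],[0,5,4,0],[0,0,-5,5],[0,0,0,-5]]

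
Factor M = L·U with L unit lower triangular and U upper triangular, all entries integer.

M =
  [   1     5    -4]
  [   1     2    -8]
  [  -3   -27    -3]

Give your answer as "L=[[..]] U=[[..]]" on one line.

  R1 -= 1·R0 → [0,-3,-4]
  R2 -= -3·R0 → [0,-12,-15]
  R2 -= 4·R1 → [0,0,1]

L=[[1,0,0],[1,1,0],[-3,4,1]] U=[[1,5,-4],[0,-3,-4],[0,0,1]]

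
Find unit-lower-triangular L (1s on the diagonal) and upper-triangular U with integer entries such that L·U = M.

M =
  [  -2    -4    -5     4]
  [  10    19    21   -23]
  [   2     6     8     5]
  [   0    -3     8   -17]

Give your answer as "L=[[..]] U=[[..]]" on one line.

  r1 -= -5·r0 → [0,-1,-4,-3]
  r2 -= -1·r0 → [0,2,3,9]
  r3 -= 0·r0 → [0,-3,8,-17]
  r2 -= -2·r1 → [0,0,-5,3]
  r3 -= 3·r1 → [0,0,20,-8]
  r3 -= -4·r2 → [0,0,0,4]

L=[[1,0,0,0],[-5,1,0,0],[-1,-2,1,0],[0,3,-4,1]] U=[[-2,-4,-5,4],[0,-1,-4,-3],[0,0,-5,3],[0,0,0,4]]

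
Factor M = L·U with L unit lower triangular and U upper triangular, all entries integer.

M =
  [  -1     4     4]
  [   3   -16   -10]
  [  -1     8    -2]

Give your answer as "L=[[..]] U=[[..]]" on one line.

  row1 -= -3·row0 → [0,-4,2]
  row2 -= 1·row0 → [0,4,-6]
  row2 -= -1·row1 → [0,0,-4]

L=[[1,0,0],[-3,1,0],[1,-1,1]] U=[[-1,4,4],[0,-4,2],[0,0,-4]]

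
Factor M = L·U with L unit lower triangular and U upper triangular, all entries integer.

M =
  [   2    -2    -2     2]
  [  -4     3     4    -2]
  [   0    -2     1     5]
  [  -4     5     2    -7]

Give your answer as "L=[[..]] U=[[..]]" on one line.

L=[[1,0,0,0],[-2,1,0,0],[0,2,1,0],[-2,-1,-2,1]] U=[[2,-2,-2,2],[0,-1,0,2],[0,0,1,1],[0,0,0,1]]

  R1 -= -2·R0 → [0,-1,0,2]
  R2 -= 0·R0 → [0,-2,1,5]
  R3 -= -2·R0 → [0,1,-2,-3]
  R2 -= 2·R1 → [0,0,1,1]
  R3 -= -1·R1 → [0,0,-2,-1]
  R3 -= -2·R2 → [0,0,0,1]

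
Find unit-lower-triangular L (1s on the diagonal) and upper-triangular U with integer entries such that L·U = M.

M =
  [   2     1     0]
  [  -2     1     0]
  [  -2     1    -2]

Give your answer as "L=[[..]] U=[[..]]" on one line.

  row1 -= -1·row0 → [0,2,0]
  row2 -= -1·row0 → [0,2,-2]
  row2 -= 1·row1 → [0,0,-2]

L=[[1,0,0],[-1,1,0],[-1,1,1]] U=[[2,1,0],[0,2,0],[0,0,-2]]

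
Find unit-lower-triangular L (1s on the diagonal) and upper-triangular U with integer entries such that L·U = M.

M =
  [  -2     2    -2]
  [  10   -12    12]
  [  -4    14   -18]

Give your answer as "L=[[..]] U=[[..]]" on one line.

  r1 -= -5·r0 → [0,-2,2]
  r2 -= 2·r0 → [0,10,-14]
  r2 -= -5·r1 → [0,0,-4]

L=[[1,0,0],[-5,1,0],[2,-5,1]] U=[[-2,2,-2],[0,-2,2],[0,0,-4]]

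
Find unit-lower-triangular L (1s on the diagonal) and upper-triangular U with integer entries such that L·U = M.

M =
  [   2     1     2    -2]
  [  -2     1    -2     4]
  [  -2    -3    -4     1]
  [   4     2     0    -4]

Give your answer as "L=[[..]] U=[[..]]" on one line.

  R1 -= -1·R0 → [0,2,0,2]
  R2 -= -1·R0 → [0,-2,-2,-1]
  R3 -= 2·R0 → [0,0,-4,0]
  R2 -= -1·R1 → [0,0,-2,1]
  R3 -= 0·R1 → [0,0,-4,0]
  R3 -= 2·R2 → [0,0,0,-2]

L=[[1,0,0,0],[-1,1,0,0],[-1,-1,1,0],[2,0,2,1]] U=[[2,1,2,-2],[0,2,0,2],[0,0,-2,1],[0,0,0,-2]]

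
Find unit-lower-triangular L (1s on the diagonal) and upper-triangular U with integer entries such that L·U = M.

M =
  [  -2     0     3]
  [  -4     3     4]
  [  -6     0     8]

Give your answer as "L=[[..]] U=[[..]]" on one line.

L=[[1,0,0],[2,1,0],[3,0,1]] U=[[-2,0,3],[0,3,-2],[0,0,-1]]

  r1 -= 2·r0 → [0,3,-2]
  r2 -= 3·r0 → [0,0,-1]
  r2 -= 0·r1 → [0,0,-1]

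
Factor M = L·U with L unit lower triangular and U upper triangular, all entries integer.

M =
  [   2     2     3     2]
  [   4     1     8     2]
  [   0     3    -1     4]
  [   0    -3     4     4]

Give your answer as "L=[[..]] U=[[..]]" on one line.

  r1 -= 2·r0 → [0,-3,2,-2]
  r2 -= 0·r0 → [0,3,-1,4]
  r3 -= 0·r0 → [0,-3,4,4]
  r2 -= -1·r1 → [0,0,1,2]
  r3 -= 1·r1 → [0,0,2,6]
  r3 -= 2·r2 → [0,0,0,2]

L=[[1,0,0,0],[2,1,0,0],[0,-1,1,0],[0,1,2,1]] U=[[2,2,3,2],[0,-3,2,-2],[0,0,1,2],[0,0,0,2]]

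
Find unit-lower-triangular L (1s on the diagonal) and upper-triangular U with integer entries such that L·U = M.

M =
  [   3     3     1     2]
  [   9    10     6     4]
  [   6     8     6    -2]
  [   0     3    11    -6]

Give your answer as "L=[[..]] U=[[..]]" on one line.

  r1 -= 3·r0 → [0,1,3,-2]
  r2 -= 2·r0 → [0,2,4,-6]
  r3 -= 0·r0 → [0,3,11,-6]
  r2 -= 2·r1 → [0,0,-2,-2]
  r3 -= 3·r1 → [0,0,2,0]
  r3 -= -1·r2 → [0,0,0,-2]

L=[[1,0,0,0],[3,1,0,0],[2,2,1,0],[0,3,-1,1]] U=[[3,3,1,2],[0,1,3,-2],[0,0,-2,-2],[0,0,0,-2]]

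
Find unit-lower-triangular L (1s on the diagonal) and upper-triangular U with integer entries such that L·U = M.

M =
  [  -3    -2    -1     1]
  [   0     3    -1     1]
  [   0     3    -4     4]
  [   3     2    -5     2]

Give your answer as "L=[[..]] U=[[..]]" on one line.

L=[[1,0,0,0],[0,1,0,0],[0,1,1,0],[-1,0,2,1]] U=[[-3,-2,-1,1],[0,3,-1,1],[0,0,-3,3],[0,0,0,-3]]

  row1 -= 0·row0 → [0,3,-1,1]
  row2 -= 0·row0 → [0,3,-4,4]
  row3 -= -1·row0 → [0,0,-6,3]
  row2 -= 1·row1 → [0,0,-3,3]
  row3 -= 0·row1 → [0,0,-6,3]
  row3 -= 2·row2 → [0,0,0,-3]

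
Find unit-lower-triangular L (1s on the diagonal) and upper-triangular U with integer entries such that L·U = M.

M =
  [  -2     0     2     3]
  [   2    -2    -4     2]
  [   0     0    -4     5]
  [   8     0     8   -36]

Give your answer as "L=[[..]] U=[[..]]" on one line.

L=[[1,0,0,0],[-1,1,0,0],[0,0,1,0],[-4,0,-4,1]] U=[[-2,0,2,3],[0,-2,-2,5],[0,0,-4,5],[0,0,0,-4]]

  R1 -= -1·R0 → [0,-2,-2,5]
  R2 -= 0·R0 → [0,0,-4,5]
  R3 -= -4·R0 → [0,0,16,-24]
  R2 -= 0·R1 → [0,0,-4,5]
  R3 -= 0·R1 → [0,0,16,-24]
  R3 -= -4·R2 → [0,0,0,-4]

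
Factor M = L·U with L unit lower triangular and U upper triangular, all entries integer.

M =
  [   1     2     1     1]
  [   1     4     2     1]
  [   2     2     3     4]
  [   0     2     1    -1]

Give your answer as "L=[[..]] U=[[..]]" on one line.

L=[[1,0,0,0],[1,1,0,0],[2,-1,1,0],[0,1,0,1]] U=[[1,2,1,1],[0,2,1,0],[0,0,2,2],[0,0,0,-1]]

  R1 -= 1·R0 → [0,2,1,0]
  R2 -= 2·R0 → [0,-2,1,2]
  R3 -= 0·R0 → [0,2,1,-1]
  R2 -= -1·R1 → [0,0,2,2]
  R3 -= 1·R1 → [0,0,0,-1]
  R3 -= 0·R2 → [0,0,0,-1]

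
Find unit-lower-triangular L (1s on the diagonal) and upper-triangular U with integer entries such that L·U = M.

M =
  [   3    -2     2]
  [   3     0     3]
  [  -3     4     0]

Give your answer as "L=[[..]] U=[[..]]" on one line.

  row1 -= 1·row0 → [0,2,1]
  row2 -= -1·row0 → [0,2,2]
  row2 -= 1·row1 → [0,0,1]

L=[[1,0,0],[1,1,0],[-1,1,1]] U=[[3,-2,2],[0,2,1],[0,0,1]]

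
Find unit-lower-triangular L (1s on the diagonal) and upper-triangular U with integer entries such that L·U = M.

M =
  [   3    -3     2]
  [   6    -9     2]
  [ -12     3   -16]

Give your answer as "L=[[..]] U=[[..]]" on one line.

L=[[1,0,0],[2,1,0],[-4,3,1]] U=[[3,-3,2],[0,-3,-2],[0,0,-2]]

  R1 -= 2·R0 → [0,-3,-2]
  R2 -= -4·R0 → [0,-9,-8]
  R2 -= 3·R1 → [0,0,-2]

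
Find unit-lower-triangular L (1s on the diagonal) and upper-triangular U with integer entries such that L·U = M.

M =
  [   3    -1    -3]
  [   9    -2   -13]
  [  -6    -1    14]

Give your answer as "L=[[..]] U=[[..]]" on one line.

  R1 -= 3·R0 → [0,1,-4]
  R2 -= -2·R0 → [0,-3,8]
  R2 -= -3·R1 → [0,0,-4]

L=[[1,0,0],[3,1,0],[-2,-3,1]] U=[[3,-1,-3],[0,1,-4],[0,0,-4]]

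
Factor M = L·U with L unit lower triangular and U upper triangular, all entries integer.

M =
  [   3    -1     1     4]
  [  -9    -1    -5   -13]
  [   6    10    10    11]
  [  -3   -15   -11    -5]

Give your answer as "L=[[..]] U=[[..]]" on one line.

  row1 -= -3·row0 → [0,-4,-2,-1]
  row2 -= 2·row0 → [0,12,8,3]
  row3 -= -1·row0 → [0,-16,-10,-1]
  row2 -= -3·row1 → [0,0,2,0]
  row3 -= 4·row1 → [0,0,-2,3]
  row3 -= -1·row2 → [0,0,0,3]

L=[[1,0,0,0],[-3,1,0,0],[2,-3,1,0],[-1,4,-1,1]] U=[[3,-1,1,4],[0,-4,-2,-1],[0,0,2,0],[0,0,0,3]]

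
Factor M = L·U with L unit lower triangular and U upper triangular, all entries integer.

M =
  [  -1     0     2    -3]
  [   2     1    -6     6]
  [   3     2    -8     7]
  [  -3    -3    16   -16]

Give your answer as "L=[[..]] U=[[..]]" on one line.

  row1 -= -2·row0 → [0,1,-2,0]
  row2 -= -3·row0 → [0,2,-2,-2]
  row3 -= 3·row0 → [0,-3,10,-7]
  row2 -= 2·row1 → [0,0,2,-2]
  row3 -= -3·row1 → [0,0,4,-7]
  row3 -= 2·row2 → [0,0,0,-3]

L=[[1,0,0,0],[-2,1,0,0],[-3,2,1,0],[3,-3,2,1]] U=[[-1,0,2,-3],[0,1,-2,0],[0,0,2,-2],[0,0,0,-3]]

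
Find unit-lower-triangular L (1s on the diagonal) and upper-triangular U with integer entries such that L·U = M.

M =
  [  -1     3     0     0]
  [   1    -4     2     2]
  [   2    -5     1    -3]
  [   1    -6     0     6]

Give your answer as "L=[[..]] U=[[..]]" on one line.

  r1 -= -1·r0 → [0,-1,2,2]
  r2 -= -2·r0 → [0,1,1,-3]
  r3 -= -1·r0 → [0,-3,0,6]
  r2 -= -1·r1 → [0,0,3,-1]
  r3 -= 3·r1 → [0,0,-6,0]
  r3 -= -2·r2 → [0,0,0,-2]

L=[[1,0,0,0],[-1,1,0,0],[-2,-1,1,0],[-1,3,-2,1]] U=[[-1,3,0,0],[0,-1,2,2],[0,0,3,-1],[0,0,0,-2]]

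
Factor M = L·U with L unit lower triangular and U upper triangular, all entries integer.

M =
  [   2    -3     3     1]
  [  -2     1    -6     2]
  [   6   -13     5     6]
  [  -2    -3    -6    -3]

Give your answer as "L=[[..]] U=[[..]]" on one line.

L=[[1,0,0,0],[-1,1,0,0],[3,2,1,0],[-1,3,3,1]] U=[[2,-3,3,1],[0,-2,-3,3],[0,0,2,-3],[0,0,0,-2]]

  R1 -= -1·R0 → [0,-2,-3,3]
  R2 -= 3·R0 → [0,-4,-4,3]
  R3 -= -1·R0 → [0,-6,-3,-2]
  R2 -= 2·R1 → [0,0,2,-3]
  R3 -= 3·R1 → [0,0,6,-11]
  R3 -= 3·R2 → [0,0,0,-2]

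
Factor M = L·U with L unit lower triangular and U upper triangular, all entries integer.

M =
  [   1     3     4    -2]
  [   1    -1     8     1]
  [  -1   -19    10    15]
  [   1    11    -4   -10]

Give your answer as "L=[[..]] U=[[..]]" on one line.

  r1 -= 1·r0 → [0,-4,4,3]
  r2 -= -1·r0 → [0,-16,14,13]
  r3 -= 1·r0 → [0,8,-8,-8]
  r2 -= 4·r1 → [0,0,-2,1]
  r3 -= -2·r1 → [0,0,0,-2]
  r3 -= 0·r2 → [0,0,0,-2]

L=[[1,0,0,0],[1,1,0,0],[-1,4,1,0],[1,-2,0,1]] U=[[1,3,4,-2],[0,-4,4,3],[0,0,-2,1],[0,0,0,-2]]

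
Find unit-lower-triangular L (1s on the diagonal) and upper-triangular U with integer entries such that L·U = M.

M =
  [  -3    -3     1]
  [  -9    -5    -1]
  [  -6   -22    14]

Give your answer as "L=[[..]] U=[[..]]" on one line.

L=[[1,0,0],[3,1,0],[2,-4,1]] U=[[-3,-3,1],[0,4,-4],[0,0,-4]]

  row1 -= 3·row0 → [0,4,-4]
  row2 -= 2·row0 → [0,-16,12]
  row2 -= -4·row1 → [0,0,-4]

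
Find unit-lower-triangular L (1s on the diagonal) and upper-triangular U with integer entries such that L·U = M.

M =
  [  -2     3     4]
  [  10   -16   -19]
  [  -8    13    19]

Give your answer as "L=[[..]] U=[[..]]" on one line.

L=[[1,0,0],[-5,1,0],[4,-1,1]] U=[[-2,3,4],[0,-1,1],[0,0,4]]

  r1 -= -5·r0 → [0,-1,1]
  r2 -= 4·r0 → [0,1,3]
  r2 -= -1·r1 → [0,0,4]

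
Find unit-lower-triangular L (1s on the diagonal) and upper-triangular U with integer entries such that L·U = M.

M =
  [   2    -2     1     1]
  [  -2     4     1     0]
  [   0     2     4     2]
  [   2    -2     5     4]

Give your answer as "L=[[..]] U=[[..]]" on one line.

  r1 -= -1·r0 → [0,2,2,1]
  r2 -= 0·r0 → [0,2,4,2]
  r3 -= 1·r0 → [0,0,4,3]
  r2 -= 1·r1 → [0,0,2,1]
  r3 -= 0·r1 → [0,0,4,3]
  r3 -= 2·r2 → [0,0,0,1]

L=[[1,0,0,0],[-1,1,0,0],[0,1,1,0],[1,0,2,1]] U=[[2,-2,1,1],[0,2,2,1],[0,0,2,1],[0,0,0,1]]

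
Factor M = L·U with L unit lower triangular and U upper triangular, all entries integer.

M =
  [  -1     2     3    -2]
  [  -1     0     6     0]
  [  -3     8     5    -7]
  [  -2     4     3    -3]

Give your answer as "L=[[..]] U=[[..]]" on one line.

  R1 -= 1·R0 → [0,-2,3,2]
  R2 -= 3·R0 → [0,2,-4,-1]
  R3 -= 2·R0 → [0,0,-3,1]
  R2 -= -1·R1 → [0,0,-1,1]
  R3 -= 0·R1 → [0,0,-3,1]
  R3 -= 3·R2 → [0,0,0,-2]

L=[[1,0,0,0],[1,1,0,0],[3,-1,1,0],[2,0,3,1]] U=[[-1,2,3,-2],[0,-2,3,2],[0,0,-1,1],[0,0,0,-2]]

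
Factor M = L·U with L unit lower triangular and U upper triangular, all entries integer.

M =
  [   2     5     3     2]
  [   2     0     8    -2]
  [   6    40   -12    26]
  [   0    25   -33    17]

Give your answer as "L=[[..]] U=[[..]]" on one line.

L=[[1,0,0,0],[1,1,0,0],[3,-5,1,0],[0,-5,-2,1]] U=[[2,5,3,2],[0,-5,5,-4],[0,0,4,0],[0,0,0,-3]]

  R1 -= 1·R0 → [0,-5,5,-4]
  R2 -= 3·R0 → [0,25,-21,20]
  R3 -= 0·R0 → [0,25,-33,17]
  R2 -= -5·R1 → [0,0,4,0]
  R3 -= -5·R1 → [0,0,-8,-3]
  R3 -= -2·R2 → [0,0,0,-3]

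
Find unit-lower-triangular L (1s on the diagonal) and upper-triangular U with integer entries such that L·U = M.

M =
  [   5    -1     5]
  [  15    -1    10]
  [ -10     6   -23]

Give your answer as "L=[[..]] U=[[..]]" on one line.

L=[[1,0,0],[3,1,0],[-2,2,1]] U=[[5,-1,5],[0,2,-5],[0,0,-3]]

  row1 -= 3·row0 → [0,2,-5]
  row2 -= -2·row0 → [0,4,-13]
  row2 -= 2·row1 → [0,0,-3]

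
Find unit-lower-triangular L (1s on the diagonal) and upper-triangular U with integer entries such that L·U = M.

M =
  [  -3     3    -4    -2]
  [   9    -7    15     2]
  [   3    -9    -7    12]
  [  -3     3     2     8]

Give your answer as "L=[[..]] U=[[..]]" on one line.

L=[[1,0,0,0],[-3,1,0,0],[-1,-3,1,0],[1,0,-3,1]] U=[[-3,3,-4,-2],[0,2,3,-4],[0,0,-2,-2],[0,0,0,4]]

  r1 -= -3·r0 → [0,2,3,-4]
  r2 -= -1·r0 → [0,-6,-11,10]
  r3 -= 1·r0 → [0,0,6,10]
  r2 -= -3·r1 → [0,0,-2,-2]
  r3 -= 0·r1 → [0,0,6,10]
  r3 -= -3·r2 → [0,0,0,4]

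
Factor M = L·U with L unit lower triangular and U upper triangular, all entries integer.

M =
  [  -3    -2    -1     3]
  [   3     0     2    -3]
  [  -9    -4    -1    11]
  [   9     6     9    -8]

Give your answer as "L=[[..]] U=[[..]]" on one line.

  r1 -= -1·r0 → [0,-2,1,0]
  r2 -= 3·r0 → [0,2,2,2]
  r3 -= -3·r0 → [0,0,6,1]
  r2 -= -1·r1 → [0,0,3,2]
  r3 -= 0·r1 → [0,0,6,1]
  r3 -= 2·r2 → [0,0,0,-3]

L=[[1,0,0,0],[-1,1,0,0],[3,-1,1,0],[-3,0,2,1]] U=[[-3,-2,-1,3],[0,-2,1,0],[0,0,3,2],[0,0,0,-3]]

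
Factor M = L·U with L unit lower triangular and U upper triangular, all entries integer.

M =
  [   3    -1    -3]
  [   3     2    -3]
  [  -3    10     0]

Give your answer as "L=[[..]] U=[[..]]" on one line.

  r1 -= 1·r0 → [0,3,0]
  r2 -= -1·r0 → [0,9,-3]
  r2 -= 3·r1 → [0,0,-3]

L=[[1,0,0],[1,1,0],[-1,3,1]] U=[[3,-1,-3],[0,3,0],[0,0,-3]]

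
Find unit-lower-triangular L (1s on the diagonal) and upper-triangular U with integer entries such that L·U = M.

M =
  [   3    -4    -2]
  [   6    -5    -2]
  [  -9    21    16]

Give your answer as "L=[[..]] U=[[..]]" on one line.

  R1 -= 2·R0 → [0,3,2]
  R2 -= -3·R0 → [0,9,10]
  R2 -= 3·R1 → [0,0,4]

L=[[1,0,0],[2,1,0],[-3,3,1]] U=[[3,-4,-2],[0,3,2],[0,0,4]]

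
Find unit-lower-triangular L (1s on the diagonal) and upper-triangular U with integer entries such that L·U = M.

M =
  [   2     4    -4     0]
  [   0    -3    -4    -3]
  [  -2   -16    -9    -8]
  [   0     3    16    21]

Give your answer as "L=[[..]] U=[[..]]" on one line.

L=[[1,0,0,0],[0,1,0,0],[-1,4,1,0],[0,-1,4,1]] U=[[2,4,-4,0],[0,-3,-4,-3],[0,0,3,4],[0,0,0,2]]

  row1 -= 0·row0 → [0,-3,-4,-3]
  row2 -= -1·row0 → [0,-12,-13,-8]
  row3 -= 0·row0 → [0,3,16,21]
  row2 -= 4·row1 → [0,0,3,4]
  row3 -= -1·row1 → [0,0,12,18]
  row3 -= 4·row2 → [0,0,0,2]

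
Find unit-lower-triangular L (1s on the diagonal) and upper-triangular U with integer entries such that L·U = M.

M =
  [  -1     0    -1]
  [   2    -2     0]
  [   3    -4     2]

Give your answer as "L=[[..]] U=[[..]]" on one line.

L=[[1,0,0],[-2,1,0],[-3,2,1]] U=[[-1,0,-1],[0,-2,-2],[0,0,3]]

  row1 -= -2·row0 → [0,-2,-2]
  row2 -= -3·row0 → [0,-4,-1]
  row2 -= 2·row1 → [0,0,3]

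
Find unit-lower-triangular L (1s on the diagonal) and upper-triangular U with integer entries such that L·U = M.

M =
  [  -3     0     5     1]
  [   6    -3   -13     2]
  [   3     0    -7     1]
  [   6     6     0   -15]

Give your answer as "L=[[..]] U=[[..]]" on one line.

  r1 -= -2·r0 → [0,-3,-3,4]
  r2 -= -1·r0 → [0,0,-2,2]
  r3 -= -2·r0 → [0,6,10,-13]
  r2 -= 0·r1 → [0,0,-2,2]
  r3 -= -2·r1 → [0,0,4,-5]
  r3 -= -2·r2 → [0,0,0,-1]

L=[[1,0,0,0],[-2,1,0,0],[-1,0,1,0],[-2,-2,-2,1]] U=[[-3,0,5,1],[0,-3,-3,4],[0,0,-2,2],[0,0,0,-1]]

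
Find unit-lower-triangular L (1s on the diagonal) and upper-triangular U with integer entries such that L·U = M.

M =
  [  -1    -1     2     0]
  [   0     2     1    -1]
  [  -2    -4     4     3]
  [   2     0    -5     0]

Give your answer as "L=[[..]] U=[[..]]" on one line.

  row1 -= 0·row0 → [0,2,1,-1]
  row2 -= 2·row0 → [0,-2,0,3]
  row3 -= -2·row0 → [0,-2,-1,0]
  row2 -= -1·row1 → [0,0,1,2]
  row3 -= -1·row1 → [0,0,0,-1]
  row3 -= 0·row2 → [0,0,0,-1]

L=[[1,0,0,0],[0,1,0,0],[2,-1,1,0],[-2,-1,0,1]] U=[[-1,-1,2,0],[0,2,1,-1],[0,0,1,2],[0,0,0,-1]]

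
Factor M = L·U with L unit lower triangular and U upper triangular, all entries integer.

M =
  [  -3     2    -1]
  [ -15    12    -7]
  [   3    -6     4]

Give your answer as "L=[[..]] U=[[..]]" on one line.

L=[[1,0,0],[5,1,0],[-1,-2,1]] U=[[-3,2,-1],[0,2,-2],[0,0,-1]]

  row1 -= 5·row0 → [0,2,-2]
  row2 -= -1·row0 → [0,-4,3]
  row2 -= -2·row1 → [0,0,-1]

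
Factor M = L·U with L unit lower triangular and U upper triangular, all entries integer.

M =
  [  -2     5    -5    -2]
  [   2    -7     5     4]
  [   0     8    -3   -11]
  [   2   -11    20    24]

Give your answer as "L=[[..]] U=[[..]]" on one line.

L=[[1,0,0,0],[-1,1,0,0],[0,-4,1,0],[-1,3,-5,1]] U=[[-2,5,-5,-2],[0,-2,0,2],[0,0,-3,-3],[0,0,0,1]]

  r1 -= -1·r0 → [0,-2,0,2]
  r2 -= 0·r0 → [0,8,-3,-11]
  r3 -= -1·r0 → [0,-6,15,22]
  r2 -= -4·r1 → [0,0,-3,-3]
  r3 -= 3·r1 → [0,0,15,16]
  r3 -= -5·r2 → [0,0,0,1]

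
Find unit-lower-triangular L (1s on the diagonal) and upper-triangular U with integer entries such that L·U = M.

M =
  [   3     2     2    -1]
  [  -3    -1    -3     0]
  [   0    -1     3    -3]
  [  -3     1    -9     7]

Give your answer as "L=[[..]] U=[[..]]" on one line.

  R1 -= -1·R0 → [0,1,-1,-1]
  R2 -= 0·R0 → [0,-1,3,-3]
  R3 -= -1·R0 → [0,3,-7,6]
  R2 -= -1·R1 → [0,0,2,-4]
  R3 -= 3·R1 → [0,0,-4,9]
  R3 -= -2·R2 → [0,0,0,1]

L=[[1,0,0,0],[-1,1,0,0],[0,-1,1,0],[-1,3,-2,1]] U=[[3,2,2,-1],[0,1,-1,-1],[0,0,2,-4],[0,0,0,1]]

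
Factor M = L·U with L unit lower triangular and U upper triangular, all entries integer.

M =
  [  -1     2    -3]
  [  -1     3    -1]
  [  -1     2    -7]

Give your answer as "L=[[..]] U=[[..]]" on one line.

  r1 -= 1·r0 → [0,1,2]
  r2 -= 1·r0 → [0,0,-4]
  r2 -= 0·r1 → [0,0,-4]

L=[[1,0,0],[1,1,0],[1,0,1]] U=[[-1,2,-3],[0,1,2],[0,0,-4]]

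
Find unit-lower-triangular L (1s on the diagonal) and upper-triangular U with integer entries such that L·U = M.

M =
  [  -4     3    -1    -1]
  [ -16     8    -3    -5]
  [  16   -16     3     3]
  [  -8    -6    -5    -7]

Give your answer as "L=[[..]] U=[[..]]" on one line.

  r1 -= 4·r0 → [0,-4,1,-1]
  r2 -= -4·r0 → [0,-4,-1,-1]
  r3 -= 2·r0 → [0,-12,-3,-5]
  r2 -= 1·r1 → [0,0,-2,0]
  r3 -= 3·r1 → [0,0,-6,-2]
  r3 -= 3·r2 → [0,0,0,-2]

L=[[1,0,0,0],[4,1,0,0],[-4,1,1,0],[2,3,3,1]] U=[[-4,3,-1,-1],[0,-4,1,-1],[0,0,-2,0],[0,0,0,-2]]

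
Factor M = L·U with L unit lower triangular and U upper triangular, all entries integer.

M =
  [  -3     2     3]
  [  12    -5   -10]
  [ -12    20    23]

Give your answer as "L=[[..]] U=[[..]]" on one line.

L=[[1,0,0],[-4,1,0],[4,4,1]] U=[[-3,2,3],[0,3,2],[0,0,3]]

  row1 -= -4·row0 → [0,3,2]
  row2 -= 4·row0 → [0,12,11]
  row2 -= 4·row1 → [0,0,3]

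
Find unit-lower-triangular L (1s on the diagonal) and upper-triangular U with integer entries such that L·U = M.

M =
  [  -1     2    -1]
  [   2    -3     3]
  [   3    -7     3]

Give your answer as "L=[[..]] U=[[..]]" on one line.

  R1 -= -2·R0 → [0,1,1]
  R2 -= -3·R0 → [0,-1,0]
  R2 -= -1·R1 → [0,0,1]

L=[[1,0,0],[-2,1,0],[-3,-1,1]] U=[[-1,2,-1],[0,1,1],[0,0,1]]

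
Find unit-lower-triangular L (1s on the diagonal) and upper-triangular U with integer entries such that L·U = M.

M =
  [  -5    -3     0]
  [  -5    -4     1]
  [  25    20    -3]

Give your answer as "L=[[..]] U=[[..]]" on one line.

  R1 -= 1·R0 → [0,-1,1]
  R2 -= -5·R0 → [0,5,-3]
  R2 -= -5·R1 → [0,0,2]

L=[[1,0,0],[1,1,0],[-5,-5,1]] U=[[-5,-3,0],[0,-1,1],[0,0,2]]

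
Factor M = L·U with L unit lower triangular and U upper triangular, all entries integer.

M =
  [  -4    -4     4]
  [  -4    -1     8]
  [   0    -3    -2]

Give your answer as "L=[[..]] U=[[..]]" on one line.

L=[[1,0,0],[1,1,0],[0,-1,1]] U=[[-4,-4,4],[0,3,4],[0,0,2]]

  row1 -= 1·row0 → [0,3,4]
  row2 -= 0·row0 → [0,-3,-2]
  row2 -= -1·row1 → [0,0,2]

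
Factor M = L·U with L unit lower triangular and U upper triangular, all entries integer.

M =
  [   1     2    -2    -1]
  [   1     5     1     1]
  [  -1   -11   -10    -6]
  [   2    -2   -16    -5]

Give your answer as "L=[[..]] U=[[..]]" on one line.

  row1 -= 1·row0 → [0,3,3,2]
  row2 -= -1·row0 → [0,-9,-12,-7]
  row3 -= 2·row0 → [0,-6,-12,-3]
  row2 -= -3·row1 → [0,0,-3,-1]
  row3 -= -2·row1 → [0,0,-6,1]
  row3 -= 2·row2 → [0,0,0,3]

L=[[1,0,0,0],[1,1,0,0],[-1,-3,1,0],[2,-2,2,1]] U=[[1,2,-2,-1],[0,3,3,2],[0,0,-3,-1],[0,0,0,3]]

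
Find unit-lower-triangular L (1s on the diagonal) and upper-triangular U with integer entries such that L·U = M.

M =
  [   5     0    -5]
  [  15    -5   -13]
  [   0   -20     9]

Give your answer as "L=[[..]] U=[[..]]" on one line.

  row1 -= 3·row0 → [0,-5,2]
  row2 -= 0·row0 → [0,-20,9]
  row2 -= 4·row1 → [0,0,1]

L=[[1,0,0],[3,1,0],[0,4,1]] U=[[5,0,-5],[0,-5,2],[0,0,1]]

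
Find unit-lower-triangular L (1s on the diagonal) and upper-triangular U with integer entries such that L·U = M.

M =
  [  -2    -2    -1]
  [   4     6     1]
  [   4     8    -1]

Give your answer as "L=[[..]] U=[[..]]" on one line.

L=[[1,0,0],[-2,1,0],[-2,2,1]] U=[[-2,-2,-1],[0,2,-1],[0,0,-1]]

  r1 -= -2·r0 → [0,2,-1]
  r2 -= -2·r0 → [0,4,-3]
  r2 -= 2·r1 → [0,0,-1]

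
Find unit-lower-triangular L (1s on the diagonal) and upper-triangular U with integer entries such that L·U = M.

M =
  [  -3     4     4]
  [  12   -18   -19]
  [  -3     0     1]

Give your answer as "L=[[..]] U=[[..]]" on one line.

  R1 -= -4·R0 → [0,-2,-3]
  R2 -= 1·R0 → [0,-4,-3]
  R2 -= 2·R1 → [0,0,3]

L=[[1,0,0],[-4,1,0],[1,2,1]] U=[[-3,4,4],[0,-2,-3],[0,0,3]]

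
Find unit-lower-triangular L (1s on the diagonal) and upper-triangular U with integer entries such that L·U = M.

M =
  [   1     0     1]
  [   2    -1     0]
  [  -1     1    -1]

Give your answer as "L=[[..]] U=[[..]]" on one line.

L=[[1,0,0],[2,1,0],[-1,-1,1]] U=[[1,0,1],[0,-1,-2],[0,0,-2]]

  R1 -= 2·R0 → [0,-1,-2]
  R2 -= -1·R0 → [0,1,0]
  R2 -= -1·R1 → [0,0,-2]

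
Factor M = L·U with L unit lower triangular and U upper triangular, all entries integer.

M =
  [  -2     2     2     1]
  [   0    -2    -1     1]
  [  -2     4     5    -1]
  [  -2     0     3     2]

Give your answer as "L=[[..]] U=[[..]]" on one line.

L=[[1,0,0,0],[0,1,0,0],[1,-1,1,0],[1,1,1,1]] U=[[-2,2,2,1],[0,-2,-1,1],[0,0,2,-1],[0,0,0,1]]

  r1 -= 0·r0 → [0,-2,-1,1]
  r2 -= 1·r0 → [0,2,3,-2]
  r3 -= 1·r0 → [0,-2,1,1]
  r2 -= -1·r1 → [0,0,2,-1]
  r3 -= 1·r1 → [0,0,2,0]
  r3 -= 1·r2 → [0,0,0,1]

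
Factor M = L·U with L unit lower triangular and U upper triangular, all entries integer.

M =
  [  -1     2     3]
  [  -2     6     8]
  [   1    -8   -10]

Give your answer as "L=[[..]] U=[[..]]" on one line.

L=[[1,0,0],[2,1,0],[-1,-3,1]] U=[[-1,2,3],[0,2,2],[0,0,-1]]

  row1 -= 2·row0 → [0,2,2]
  row2 -= -1·row0 → [0,-6,-7]
  row2 -= -3·row1 → [0,0,-1]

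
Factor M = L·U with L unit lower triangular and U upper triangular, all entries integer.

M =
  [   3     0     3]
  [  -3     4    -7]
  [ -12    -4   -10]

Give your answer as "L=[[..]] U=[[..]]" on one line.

L=[[1,0,0],[-1,1,0],[-4,-1,1]] U=[[3,0,3],[0,4,-4],[0,0,-2]]

  R1 -= -1·R0 → [0,4,-4]
  R2 -= -4·R0 → [0,-4,2]
  R2 -= -1·R1 → [0,0,-2]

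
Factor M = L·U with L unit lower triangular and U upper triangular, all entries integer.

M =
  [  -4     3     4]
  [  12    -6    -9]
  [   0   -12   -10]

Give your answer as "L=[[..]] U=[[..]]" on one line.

  row1 -= -3·row0 → [0,3,3]
  row2 -= 0·row0 → [0,-12,-10]
  row2 -= -4·row1 → [0,0,2]

L=[[1,0,0],[-3,1,0],[0,-4,1]] U=[[-4,3,4],[0,3,3],[0,0,2]]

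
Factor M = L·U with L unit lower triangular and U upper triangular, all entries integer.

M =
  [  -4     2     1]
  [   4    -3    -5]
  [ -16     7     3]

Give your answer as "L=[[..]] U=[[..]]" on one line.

L=[[1,0,0],[-1,1,0],[4,1,1]] U=[[-4,2,1],[0,-1,-4],[0,0,3]]

  row1 -= -1·row0 → [0,-1,-4]
  row2 -= 4·row0 → [0,-1,-1]
  row2 -= 1·row1 → [0,0,3]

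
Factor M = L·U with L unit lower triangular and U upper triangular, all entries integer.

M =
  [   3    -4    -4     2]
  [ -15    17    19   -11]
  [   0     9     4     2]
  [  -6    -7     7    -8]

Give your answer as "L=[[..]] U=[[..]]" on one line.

  r1 -= -5·r0 → [0,-3,-1,-1]
  r2 -= 0·r0 → [0,9,4,2]
  r3 -= -2·r0 → [0,-15,-1,-4]
  r2 -= -3·r1 → [0,0,1,-1]
  r3 -= 5·r1 → [0,0,4,1]
  r3 -= 4·r2 → [0,0,0,5]

L=[[1,0,0,0],[-5,1,0,0],[0,-3,1,0],[-2,5,4,1]] U=[[3,-4,-4,2],[0,-3,-1,-1],[0,0,1,-1],[0,0,0,5]]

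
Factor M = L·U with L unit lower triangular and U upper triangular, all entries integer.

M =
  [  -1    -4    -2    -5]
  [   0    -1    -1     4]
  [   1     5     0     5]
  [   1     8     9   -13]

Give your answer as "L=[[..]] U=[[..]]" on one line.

  r1 -= 0·r0 → [0,-1,-1,4]
  r2 -= -1·r0 → [0,1,-2,0]
  r3 -= -1·r0 → [0,4,7,-18]
  r2 -= -1·r1 → [0,0,-3,4]
  r3 -= -4·r1 → [0,0,3,-2]
  r3 -= -1·r2 → [0,0,0,2]

L=[[1,0,0,0],[0,1,0,0],[-1,-1,1,0],[-1,-4,-1,1]] U=[[-1,-4,-2,-5],[0,-1,-1,4],[0,0,-3,4],[0,0,0,2]]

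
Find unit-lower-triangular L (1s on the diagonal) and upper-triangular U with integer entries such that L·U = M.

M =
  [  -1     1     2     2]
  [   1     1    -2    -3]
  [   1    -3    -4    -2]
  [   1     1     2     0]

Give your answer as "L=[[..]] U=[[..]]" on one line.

L=[[1,0,0,0],[-1,1,0,0],[-1,-1,1,0],[-1,1,-2,1]] U=[[-1,1,2,2],[0,2,0,-1],[0,0,-2,-1],[0,0,0,1]]

  r1 -= -1·r0 → [0,2,0,-1]
  r2 -= -1·r0 → [0,-2,-2,0]
  r3 -= -1·r0 → [0,2,4,2]
  r2 -= -1·r1 → [0,0,-2,-1]
  r3 -= 1·r1 → [0,0,4,3]
  r3 -= -2·r2 → [0,0,0,1]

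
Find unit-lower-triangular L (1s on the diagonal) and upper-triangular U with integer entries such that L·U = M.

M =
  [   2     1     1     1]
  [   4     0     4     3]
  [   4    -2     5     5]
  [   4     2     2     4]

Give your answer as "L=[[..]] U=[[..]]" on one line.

L=[[1,0,0,0],[2,1,0,0],[2,2,1,0],[2,0,0,1]] U=[[2,1,1,1],[0,-2,2,1],[0,0,-1,1],[0,0,0,2]]

  R1 -= 2·R0 → [0,-2,2,1]
  R2 -= 2·R0 → [0,-4,3,3]
  R3 -= 2·R0 → [0,0,0,2]
  R2 -= 2·R1 → [0,0,-1,1]
  R3 -= 0·R1 → [0,0,0,2]
  R3 -= 0·R2 → [0,0,0,2]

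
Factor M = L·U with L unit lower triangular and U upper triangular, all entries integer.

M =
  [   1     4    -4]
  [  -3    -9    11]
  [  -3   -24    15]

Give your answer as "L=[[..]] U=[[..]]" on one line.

L=[[1,0,0],[-3,1,0],[-3,-4,1]] U=[[1,4,-4],[0,3,-1],[0,0,-1]]

  row1 -= -3·row0 → [0,3,-1]
  row2 -= -3·row0 → [0,-12,3]
  row2 -= -4·row1 → [0,0,-1]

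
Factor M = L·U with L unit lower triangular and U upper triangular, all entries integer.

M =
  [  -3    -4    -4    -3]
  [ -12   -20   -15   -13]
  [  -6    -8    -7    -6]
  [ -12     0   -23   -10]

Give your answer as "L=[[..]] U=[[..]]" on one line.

  r1 -= 4·r0 → [0,-4,1,-1]
  r2 -= 2·r0 → [0,0,1,0]
  r3 -= 4·r0 → [0,16,-7,2]
  r2 -= 0·r1 → [0,0,1,0]
  r3 -= -4·r1 → [0,0,-3,-2]
  r3 -= -3·r2 → [0,0,0,-2]

L=[[1,0,0,0],[4,1,0,0],[2,0,1,0],[4,-4,-3,1]] U=[[-3,-4,-4,-3],[0,-4,1,-1],[0,0,1,0],[0,0,0,-2]]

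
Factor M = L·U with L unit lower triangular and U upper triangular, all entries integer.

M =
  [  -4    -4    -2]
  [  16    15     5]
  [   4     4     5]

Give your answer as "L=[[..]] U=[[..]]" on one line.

  r1 -= -4·r0 → [0,-1,-3]
  r2 -= -1·r0 → [0,0,3]
  r2 -= 0·r1 → [0,0,3]

L=[[1,0,0],[-4,1,0],[-1,0,1]] U=[[-4,-4,-2],[0,-1,-3],[0,0,3]]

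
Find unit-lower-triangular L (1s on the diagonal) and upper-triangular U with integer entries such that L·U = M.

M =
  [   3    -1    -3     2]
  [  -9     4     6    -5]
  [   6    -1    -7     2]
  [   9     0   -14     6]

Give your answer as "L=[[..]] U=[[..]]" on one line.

  row1 -= -3·row0 → [0,1,-3,1]
  row2 -= 2·row0 → [0,1,-1,-2]
  row3 -= 3·row0 → [0,3,-5,0]
  row2 -= 1·row1 → [0,0,2,-3]
  row3 -= 3·row1 → [0,0,4,-3]
  row3 -= 2·row2 → [0,0,0,3]

L=[[1,0,0,0],[-3,1,0,0],[2,1,1,0],[3,3,2,1]] U=[[3,-1,-3,2],[0,1,-3,1],[0,0,2,-3],[0,0,0,3]]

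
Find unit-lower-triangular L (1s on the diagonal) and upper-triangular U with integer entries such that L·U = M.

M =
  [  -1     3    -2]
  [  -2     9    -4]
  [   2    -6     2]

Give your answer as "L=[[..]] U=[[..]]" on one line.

  r1 -= 2·r0 → [0,3,0]
  r2 -= -2·r0 → [0,0,-2]
  r2 -= 0·r1 → [0,0,-2]

L=[[1,0,0],[2,1,0],[-2,0,1]] U=[[-1,3,-2],[0,3,0],[0,0,-2]]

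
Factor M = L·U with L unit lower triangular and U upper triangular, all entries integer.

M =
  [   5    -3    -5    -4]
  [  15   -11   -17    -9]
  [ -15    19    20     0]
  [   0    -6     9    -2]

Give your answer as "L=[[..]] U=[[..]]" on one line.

L=[[1,0,0,0],[3,1,0,0],[-3,-5,1,0],[0,3,-3,1]] U=[[5,-3,-5,-4],[0,-2,-2,3],[0,0,-5,3],[0,0,0,-2]]

  r1 -= 3·r0 → [0,-2,-2,3]
  r2 -= -3·r0 → [0,10,5,-12]
  r3 -= 0·r0 → [0,-6,9,-2]
  r2 -= -5·r1 → [0,0,-5,3]
  r3 -= 3·r1 → [0,0,15,-11]
  r3 -= -3·r2 → [0,0,0,-2]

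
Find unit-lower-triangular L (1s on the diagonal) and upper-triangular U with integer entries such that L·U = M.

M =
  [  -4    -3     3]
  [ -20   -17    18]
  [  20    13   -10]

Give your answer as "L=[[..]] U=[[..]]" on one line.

  R1 -= 5·R0 → [0,-2,3]
  R2 -= -5·R0 → [0,-2,5]
  R2 -= 1·R1 → [0,0,2]

L=[[1,0,0],[5,1,0],[-5,1,1]] U=[[-4,-3,3],[0,-2,3],[0,0,2]]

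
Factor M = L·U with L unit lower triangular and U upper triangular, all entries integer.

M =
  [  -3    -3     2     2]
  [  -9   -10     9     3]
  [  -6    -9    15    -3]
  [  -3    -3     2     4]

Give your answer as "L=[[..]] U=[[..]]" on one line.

L=[[1,0,0,0],[3,1,0,0],[2,3,1,0],[1,0,0,1]] U=[[-3,-3,2,2],[0,-1,3,-3],[0,0,2,2],[0,0,0,2]]

  r1 -= 3·r0 → [0,-1,3,-3]
  r2 -= 2·r0 → [0,-3,11,-7]
  r3 -= 1·r0 → [0,0,0,2]
  r2 -= 3·r1 → [0,0,2,2]
  r3 -= 0·r1 → [0,0,0,2]
  r3 -= 0·r2 → [0,0,0,2]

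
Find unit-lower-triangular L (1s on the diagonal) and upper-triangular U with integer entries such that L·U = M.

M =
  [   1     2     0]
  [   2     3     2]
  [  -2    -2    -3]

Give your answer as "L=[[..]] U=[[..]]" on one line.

  row1 -= 2·row0 → [0,-1,2]
  row2 -= -2·row0 → [0,2,-3]
  row2 -= -2·row1 → [0,0,1]

L=[[1,0,0],[2,1,0],[-2,-2,1]] U=[[1,2,0],[0,-1,2],[0,0,1]]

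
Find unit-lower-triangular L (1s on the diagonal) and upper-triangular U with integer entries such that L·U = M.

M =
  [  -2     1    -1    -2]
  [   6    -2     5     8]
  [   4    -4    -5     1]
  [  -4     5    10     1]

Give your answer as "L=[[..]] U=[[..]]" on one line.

  r1 -= -3·r0 → [0,1,2,2]
  r2 -= -2·r0 → [0,-2,-7,-3]
  r3 -= 2·r0 → [0,3,12,5]
  r2 -= -2·r1 → [0,0,-3,1]
  r3 -= 3·r1 → [0,0,6,-1]
  r3 -= -2·r2 → [0,0,0,1]

L=[[1,0,0,0],[-3,1,0,0],[-2,-2,1,0],[2,3,-2,1]] U=[[-2,1,-1,-2],[0,1,2,2],[0,0,-3,1],[0,0,0,1]]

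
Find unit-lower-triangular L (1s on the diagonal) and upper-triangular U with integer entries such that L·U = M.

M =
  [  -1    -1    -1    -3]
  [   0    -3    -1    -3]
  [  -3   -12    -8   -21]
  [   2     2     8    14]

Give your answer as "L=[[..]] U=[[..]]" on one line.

  row1 -= 0·row0 → [0,-3,-1,-3]
  row2 -= 3·row0 → [0,-9,-5,-12]
  row3 -= -2·row0 → [0,0,6,8]
  row2 -= 3·row1 → [0,0,-2,-3]
  row3 -= 0·row1 → [0,0,6,8]
  row3 -= -3·row2 → [0,0,0,-1]

L=[[1,0,0,0],[0,1,0,0],[3,3,1,0],[-2,0,-3,1]] U=[[-1,-1,-1,-3],[0,-3,-1,-3],[0,0,-2,-3],[0,0,0,-1]]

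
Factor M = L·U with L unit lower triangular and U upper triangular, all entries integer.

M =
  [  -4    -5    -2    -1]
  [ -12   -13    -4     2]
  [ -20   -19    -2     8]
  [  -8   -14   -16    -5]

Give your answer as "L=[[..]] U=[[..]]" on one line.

L=[[1,0,0,0],[3,1,0,0],[5,3,1,0],[2,-2,-4,1]] U=[[-4,-5,-2,-1],[0,2,2,5],[0,0,2,-2],[0,0,0,-1]]

  R1 -= 3·R0 → [0,2,2,5]
  R2 -= 5·R0 → [0,6,8,13]
  R3 -= 2·R0 → [0,-4,-12,-3]
  R2 -= 3·R1 → [0,0,2,-2]
  R3 -= -2·R1 → [0,0,-8,7]
  R3 -= -4·R2 → [0,0,0,-1]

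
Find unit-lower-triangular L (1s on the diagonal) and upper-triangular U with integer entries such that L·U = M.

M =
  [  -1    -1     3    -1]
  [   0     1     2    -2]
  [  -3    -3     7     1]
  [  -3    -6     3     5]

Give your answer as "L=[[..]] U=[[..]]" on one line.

  R1 -= 0·R0 → [0,1,2,-2]
  R2 -= 3·R0 → [0,0,-2,4]
  R3 -= 3·R0 → [0,-3,-6,8]
  R2 -= 0·R1 → [0,0,-2,4]
  R3 -= -3·R1 → [0,0,0,2]
  R3 -= 0·R2 → [0,0,0,2]

L=[[1,0,0,0],[0,1,0,0],[3,0,1,0],[3,-3,0,1]] U=[[-1,-1,3,-1],[0,1,2,-2],[0,0,-2,4],[0,0,0,2]]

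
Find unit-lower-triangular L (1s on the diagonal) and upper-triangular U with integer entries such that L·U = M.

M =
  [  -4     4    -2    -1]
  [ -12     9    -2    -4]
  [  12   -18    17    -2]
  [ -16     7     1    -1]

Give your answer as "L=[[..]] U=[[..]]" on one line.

  row1 -= 3·row0 → [0,-3,4,-1]
  row2 -= -3·row0 → [0,-6,11,-5]
  row3 -= 4·row0 → [0,-9,9,3]
  row2 -= 2·row1 → [0,0,3,-3]
  row3 -= 3·row1 → [0,0,-3,6]
  row3 -= -1·row2 → [0,0,0,3]

L=[[1,0,0,0],[3,1,0,0],[-3,2,1,0],[4,3,-1,1]] U=[[-4,4,-2,-1],[0,-3,4,-1],[0,0,3,-3],[0,0,0,3]]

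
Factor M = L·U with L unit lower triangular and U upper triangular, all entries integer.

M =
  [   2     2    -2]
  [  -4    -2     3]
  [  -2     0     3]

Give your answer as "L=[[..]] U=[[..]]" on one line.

  row1 -= -2·row0 → [0,2,-1]
  row2 -= -1·row0 → [0,2,1]
  row2 -= 1·row1 → [0,0,2]

L=[[1,0,0],[-2,1,0],[-1,1,1]] U=[[2,2,-2],[0,2,-1],[0,0,2]]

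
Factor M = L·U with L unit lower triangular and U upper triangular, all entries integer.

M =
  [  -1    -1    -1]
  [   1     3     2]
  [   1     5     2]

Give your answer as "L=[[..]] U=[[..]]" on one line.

L=[[1,0,0],[-1,1,0],[-1,2,1]] U=[[-1,-1,-1],[0,2,1],[0,0,-1]]

  row1 -= -1·row0 → [0,2,1]
  row2 -= -1·row0 → [0,4,1]
  row2 -= 2·row1 → [0,0,-1]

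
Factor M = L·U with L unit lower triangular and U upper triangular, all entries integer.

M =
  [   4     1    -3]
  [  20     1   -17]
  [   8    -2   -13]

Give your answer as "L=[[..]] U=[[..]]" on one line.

L=[[1,0,0],[5,1,0],[2,1,1]] U=[[4,1,-3],[0,-4,-2],[0,0,-5]]

  row1 -= 5·row0 → [0,-4,-2]
  row2 -= 2·row0 → [0,-4,-7]
  row2 -= 1·row1 → [0,0,-5]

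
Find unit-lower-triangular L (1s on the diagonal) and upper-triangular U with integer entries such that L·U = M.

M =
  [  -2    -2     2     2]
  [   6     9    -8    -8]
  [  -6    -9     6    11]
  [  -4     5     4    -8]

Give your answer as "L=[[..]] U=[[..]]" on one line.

  R1 -= -3·R0 → [0,3,-2,-2]
  R2 -= 3·R0 → [0,-3,0,5]
  R3 -= 2·R0 → [0,9,0,-12]
  R2 -= -1·R1 → [0,0,-2,3]
  R3 -= 3·R1 → [0,0,6,-6]
  R3 -= -3·R2 → [0,0,0,3]

L=[[1,0,0,0],[-3,1,0,0],[3,-1,1,0],[2,3,-3,1]] U=[[-2,-2,2,2],[0,3,-2,-2],[0,0,-2,3],[0,0,0,3]]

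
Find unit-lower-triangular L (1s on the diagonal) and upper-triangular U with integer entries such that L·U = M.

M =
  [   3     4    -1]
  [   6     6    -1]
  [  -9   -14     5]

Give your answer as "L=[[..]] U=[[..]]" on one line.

L=[[1,0,0],[2,1,0],[-3,1,1]] U=[[3,4,-1],[0,-2,1],[0,0,1]]

  R1 -= 2·R0 → [0,-2,1]
  R2 -= -3·R0 → [0,-2,2]
  R2 -= 1·R1 → [0,0,1]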